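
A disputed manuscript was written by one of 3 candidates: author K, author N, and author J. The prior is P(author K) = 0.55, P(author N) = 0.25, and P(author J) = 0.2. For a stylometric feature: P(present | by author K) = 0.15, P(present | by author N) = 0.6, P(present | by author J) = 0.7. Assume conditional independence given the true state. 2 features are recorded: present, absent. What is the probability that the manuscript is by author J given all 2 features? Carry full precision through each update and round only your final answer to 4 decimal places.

After 'present': normaliser = 0.15·0.5500 + 0.6·0.2500 + 0.7·0.2000; P(author K) ≈ 0.2215, P(author N) ≈ 0.4027, P(author J) ≈ 0.3758
After 'absent': normaliser = 0.85·0.2215 + 0.4·0.4027 + 0.3·0.3758; P(author K) ≈ 0.4074, P(author N) ≈ 0.3486, P(author J) ≈ 0.2440

0.2440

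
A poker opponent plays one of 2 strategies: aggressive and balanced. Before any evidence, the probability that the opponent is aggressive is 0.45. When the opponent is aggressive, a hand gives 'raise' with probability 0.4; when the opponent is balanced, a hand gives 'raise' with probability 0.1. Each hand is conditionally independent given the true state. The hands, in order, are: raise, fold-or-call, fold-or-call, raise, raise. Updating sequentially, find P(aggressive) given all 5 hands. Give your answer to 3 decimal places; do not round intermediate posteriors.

0.959

Each posterior becomes the prior for the next update.
After 'raise': P(aggressive) = 0.4·0.4500 / (0.4·0.4500 + 0.1·0.5500) ≈ 0.7660
After 'fold-or-call': P(aggressive) = 0.6·0.7660 / (0.6·0.7660 + 0.9·0.2340) ≈ 0.6857
After 'fold-or-call': P(aggressive) = 0.6·0.6857 / (0.6·0.6857 + 0.9·0.3143) ≈ 0.5926
After 'raise': P(aggressive) = 0.4·0.5926 / (0.4·0.5926 + 0.1·0.4074) ≈ 0.8533
After 'raise': P(aggressive) = 0.4·0.8533 / (0.4·0.8533 + 0.1·0.1467) ≈ 0.9588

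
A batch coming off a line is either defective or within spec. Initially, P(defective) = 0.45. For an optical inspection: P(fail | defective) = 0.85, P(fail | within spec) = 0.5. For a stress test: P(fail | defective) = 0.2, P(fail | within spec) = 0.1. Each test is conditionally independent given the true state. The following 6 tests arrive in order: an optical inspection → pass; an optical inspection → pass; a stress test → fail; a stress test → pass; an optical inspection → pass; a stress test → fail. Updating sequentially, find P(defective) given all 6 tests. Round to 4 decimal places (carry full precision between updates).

0.0728

After an optical inspection='pass': P(defective) = 0.15·0.4500 / (0.15·0.4500 + 0.5·0.5500) ≈ 0.1971
After an optical inspection='pass': P(defective) = 0.15·0.1971 / (0.15·0.1971 + 0.5·0.8029) ≈ 0.0686
After a stress test='fail': P(defective) = 0.2·0.0686 / (0.2·0.0686 + 0.1·0.9314) ≈ 0.1284
After a stress test='pass': P(defective) = 0.8·0.1284 / (0.8·0.1284 + 0.9·0.8716) ≈ 0.1158
After an optical inspection='pass': P(defective) = 0.15·0.1158 / (0.15·0.1158 + 0.5·0.8842) ≈ 0.0378
After a stress test='fail': P(defective) = 0.2·0.0378 / (0.2·0.0378 + 0.1·0.9622) ≈ 0.0728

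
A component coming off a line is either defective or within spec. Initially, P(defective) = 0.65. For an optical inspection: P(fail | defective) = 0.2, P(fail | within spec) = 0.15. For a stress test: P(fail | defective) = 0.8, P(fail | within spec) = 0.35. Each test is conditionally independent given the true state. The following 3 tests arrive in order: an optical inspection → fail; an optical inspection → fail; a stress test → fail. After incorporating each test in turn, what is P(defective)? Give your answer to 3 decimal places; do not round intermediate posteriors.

Each posterior becomes the prior for the next update.
After an optical inspection='fail': P(defective) = 0.2·0.6500 / (0.2·0.6500 + 0.15·0.3500) ≈ 0.7123
After an optical inspection='fail': P(defective) = 0.2·0.7123 / (0.2·0.7123 + 0.15·0.2877) ≈ 0.7675
After a stress test='fail': P(defective) = 0.8·0.7675 / (0.8·0.7675 + 0.35·0.2325) ≈ 0.8830

0.883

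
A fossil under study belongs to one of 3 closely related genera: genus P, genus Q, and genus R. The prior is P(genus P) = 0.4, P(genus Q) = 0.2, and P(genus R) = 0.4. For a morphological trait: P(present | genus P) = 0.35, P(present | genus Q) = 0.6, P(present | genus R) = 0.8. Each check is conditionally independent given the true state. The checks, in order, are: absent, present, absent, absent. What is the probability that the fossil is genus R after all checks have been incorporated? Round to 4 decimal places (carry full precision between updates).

After 'absent': normaliser = 0.65·0.4000 + 0.4·0.2000 + 0.2·0.4000; P(genus P) ≈ 0.6190, P(genus Q) ≈ 0.1905, P(genus R) ≈ 0.1905
After 'present': normaliser = 0.35·0.6190 + 0.6·0.1905 + 0.8·0.1905; P(genus P) ≈ 0.4483, P(genus Q) ≈ 0.2365, P(genus R) ≈ 0.3153
After 'absent': normaliser = 0.65·0.4483 + 0.4·0.2365 + 0.2·0.3153; P(genus P) ≈ 0.6489, P(genus Q) ≈ 0.2106, P(genus R) ≈ 0.1404
After 'absent': normaliser = 0.65·0.6489 + 0.4·0.2106 + 0.2·0.1404; P(genus P) ≈ 0.7897, P(genus Q) ≈ 0.1577, P(genus R) ≈ 0.0526

0.0526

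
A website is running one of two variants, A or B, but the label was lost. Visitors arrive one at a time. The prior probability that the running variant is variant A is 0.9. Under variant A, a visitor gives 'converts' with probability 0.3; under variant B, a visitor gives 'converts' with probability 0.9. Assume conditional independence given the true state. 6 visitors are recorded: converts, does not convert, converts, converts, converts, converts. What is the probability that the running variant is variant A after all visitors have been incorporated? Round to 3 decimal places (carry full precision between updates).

After 'converts': P(A) = 0.3·0.9000 / (0.3·0.9000 + 0.9·0.1000) ≈ 0.7500
After 'does not convert': P(A) = 0.7·0.7500 / (0.7·0.7500 + 0.1·0.2500) ≈ 0.9545
After 'converts': P(A) = 0.3·0.9545 / (0.3·0.9545 + 0.9·0.0455) ≈ 0.8750
After 'converts': P(A) = 0.3·0.8750 / (0.3·0.8750 + 0.9·0.1250) ≈ 0.7000
After 'converts': P(A) = 0.3·0.7000 / (0.3·0.7000 + 0.9·0.3000) ≈ 0.4375
After 'converts': P(A) = 0.3·0.4375 / (0.3·0.4375 + 0.9·0.5625) ≈ 0.2059

0.206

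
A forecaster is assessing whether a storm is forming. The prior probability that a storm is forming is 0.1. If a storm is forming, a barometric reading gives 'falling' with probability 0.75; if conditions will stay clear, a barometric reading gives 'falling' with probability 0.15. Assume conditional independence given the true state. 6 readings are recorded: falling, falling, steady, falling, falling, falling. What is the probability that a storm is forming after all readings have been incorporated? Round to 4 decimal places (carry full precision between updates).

0.9903

Each posterior becomes the prior for the next update.
After 'falling': P(storm) = 0.75·0.1000 / (0.75·0.1000 + 0.15·0.9000) ≈ 0.3571
After 'falling': P(storm) = 0.75·0.3571 / (0.75·0.3571 + 0.15·0.6429) ≈ 0.7353
After 'steady': P(storm) = 0.25·0.7353 / (0.25·0.7353 + 0.85·0.2647) ≈ 0.4496
After 'falling': P(storm) = 0.75·0.4496 / (0.75·0.4496 + 0.15·0.5504) ≈ 0.8033
After 'falling': P(storm) = 0.75·0.8033 / (0.75·0.8033 + 0.15·0.1967) ≈ 0.9533
After 'falling': P(storm) = 0.75·0.9533 / (0.75·0.9533 + 0.15·0.0467) ≈ 0.9903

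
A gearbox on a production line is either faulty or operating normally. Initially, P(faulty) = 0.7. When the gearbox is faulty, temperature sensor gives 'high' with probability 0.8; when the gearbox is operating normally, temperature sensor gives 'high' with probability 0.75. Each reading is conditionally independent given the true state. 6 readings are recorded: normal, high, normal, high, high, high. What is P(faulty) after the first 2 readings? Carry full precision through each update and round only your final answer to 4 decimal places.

After 'normal': P(faulty) = 0.2·0.7000 / (0.2·0.7000 + 0.25·0.3000) ≈ 0.6512
After 'high': P(faulty) = 0.8·0.6512 / (0.8·0.6512 + 0.75·0.3488) ≈ 0.6657

0.6657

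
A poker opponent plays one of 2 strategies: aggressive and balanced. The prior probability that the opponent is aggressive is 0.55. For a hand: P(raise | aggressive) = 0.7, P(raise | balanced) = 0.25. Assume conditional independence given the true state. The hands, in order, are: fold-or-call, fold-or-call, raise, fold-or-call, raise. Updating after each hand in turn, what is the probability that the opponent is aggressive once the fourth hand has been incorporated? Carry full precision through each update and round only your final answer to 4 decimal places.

0.1797

Apply Bayes' rule sequentially, carrying P(aggressive) forward.
After 'fold-or-call': P(aggressive) = 0.3·0.5500 / (0.3·0.5500 + 0.75·0.4500) ≈ 0.3284
After 'fold-or-call': P(aggressive) = 0.3·0.3284 / (0.3·0.3284 + 0.75·0.6716) ≈ 0.1636
After 'raise': P(aggressive) = 0.7·0.1636 / (0.7·0.1636 + 0.25·0.8364) ≈ 0.3538
After 'fold-or-call': P(aggressive) = 0.3·0.3538 / (0.3·0.3538 + 0.75·0.6462) ≈ 0.1797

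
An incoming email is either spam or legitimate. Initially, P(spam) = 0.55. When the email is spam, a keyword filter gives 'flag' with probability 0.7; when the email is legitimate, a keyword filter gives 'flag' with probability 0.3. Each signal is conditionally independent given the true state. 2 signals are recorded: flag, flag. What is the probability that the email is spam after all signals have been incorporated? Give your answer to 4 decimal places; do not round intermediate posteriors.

After 'flag': P(spam) = 0.7·0.5500 / (0.7·0.5500 + 0.3·0.4500) ≈ 0.7404
After 'flag': P(spam) = 0.7·0.7404 / (0.7·0.7404 + 0.3·0.2596) ≈ 0.8694

0.8694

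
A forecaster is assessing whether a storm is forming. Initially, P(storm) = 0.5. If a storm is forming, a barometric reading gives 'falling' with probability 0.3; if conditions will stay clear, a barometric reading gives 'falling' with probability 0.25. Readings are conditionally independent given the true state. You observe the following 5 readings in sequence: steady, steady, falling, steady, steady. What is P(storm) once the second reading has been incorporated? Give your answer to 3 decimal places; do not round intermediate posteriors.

0.466

After 'steady': P(storm) = 0.7·0.5000 / (0.7·0.5000 + 0.75·0.5000) ≈ 0.4828
After 'steady': P(storm) = 0.7·0.4828 / (0.7·0.4828 + 0.75·0.5172) ≈ 0.4656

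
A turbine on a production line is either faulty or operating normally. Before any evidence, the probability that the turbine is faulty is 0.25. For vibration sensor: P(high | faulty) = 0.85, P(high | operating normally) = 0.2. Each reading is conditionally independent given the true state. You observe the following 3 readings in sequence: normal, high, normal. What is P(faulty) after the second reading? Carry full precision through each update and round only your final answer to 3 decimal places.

After 'normal': P(faulty) = 0.15·0.2500 / (0.15·0.2500 + 0.8·0.7500) ≈ 0.0588
After 'high': P(faulty) = 0.85·0.0588 / (0.85·0.0588 + 0.2·0.9412) ≈ 0.2099

0.210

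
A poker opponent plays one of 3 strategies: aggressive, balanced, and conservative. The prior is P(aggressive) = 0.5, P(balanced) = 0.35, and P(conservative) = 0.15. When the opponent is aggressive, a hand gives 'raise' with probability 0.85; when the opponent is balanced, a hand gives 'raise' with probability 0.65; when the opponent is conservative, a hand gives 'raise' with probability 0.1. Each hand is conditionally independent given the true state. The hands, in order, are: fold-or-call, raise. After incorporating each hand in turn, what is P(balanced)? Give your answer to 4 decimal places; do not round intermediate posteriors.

After 'fold-or-call': normaliser = 0.15·0.5000 + 0.35·0.3500 + 0.9·0.1500; P(aggressive) ≈ 0.2256, P(balanced) ≈ 0.3684, P(conservative) ≈ 0.4060
After 'raise': normaliser = 0.85·0.2256 + 0.65·0.3684 + 0.1·0.4060; P(aggressive) ≈ 0.4064, P(balanced) ≈ 0.5076, P(conservative) ≈ 0.0861

0.5076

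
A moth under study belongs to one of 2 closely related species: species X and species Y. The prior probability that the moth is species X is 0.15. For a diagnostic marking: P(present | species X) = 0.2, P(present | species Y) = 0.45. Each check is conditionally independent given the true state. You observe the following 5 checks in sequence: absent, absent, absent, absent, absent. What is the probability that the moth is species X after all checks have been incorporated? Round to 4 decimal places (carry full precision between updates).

After 'absent': P(species X) = 0.8·0.1500 / (0.8·0.1500 + 0.55·0.8500) ≈ 0.2043
After 'absent': P(species X) = 0.8·0.2043 / (0.8·0.2043 + 0.55·0.7957) ≈ 0.2719
After 'absent': P(species X) = 0.8·0.2719 / (0.8·0.2719 + 0.55·0.7281) ≈ 0.3519
After 'absent': P(species X) = 0.8·0.3519 / (0.8·0.3519 + 0.55·0.6481) ≈ 0.4413
After 'absent': P(species X) = 0.8·0.4413 / (0.8·0.4413 + 0.55·0.5587) ≈ 0.5347

0.5347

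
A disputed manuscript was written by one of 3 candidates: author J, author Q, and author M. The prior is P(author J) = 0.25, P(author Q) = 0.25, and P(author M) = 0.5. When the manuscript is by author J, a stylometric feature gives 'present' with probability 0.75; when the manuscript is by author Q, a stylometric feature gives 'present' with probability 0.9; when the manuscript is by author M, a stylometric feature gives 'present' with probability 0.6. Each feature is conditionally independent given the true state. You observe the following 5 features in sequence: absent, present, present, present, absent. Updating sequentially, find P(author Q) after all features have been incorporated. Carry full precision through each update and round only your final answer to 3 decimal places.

0.071

Apply Bayes' rule sequentially, carrying P(author Q) forward.
After 'absent': normaliser = 0.25·0.2500 + 0.1·0.2500 + 0.4·0.5000; P(author J) ≈ 0.2174, P(author Q) ≈ 0.0870, P(author M) ≈ 0.6957
After 'present': normaliser = 0.75·0.2174 + 0.9·0.0870 + 0.6·0.6957; P(author J) ≈ 0.2475, P(author Q) ≈ 0.1188, P(author M) ≈ 0.6337
After 'present': normaliser = 0.75·0.2475 + 0.9·0.1188 + 0.6·0.6337; P(author J) ≈ 0.2759, P(author Q) ≈ 0.1589, P(author M) ≈ 0.5651
After 'present': normaliser = 0.75·0.2759 + 0.9·0.1589 + 0.6·0.5651; P(author J) ≈ 0.3003, P(author Q) ≈ 0.2076, P(author M) ≈ 0.4921
After 'absent': normaliser = 0.25·0.3003 + 0.1·0.2076 + 0.4·0.4921; P(author J) ≈ 0.2565, P(author Q) ≈ 0.0709, P(author M) ≈ 0.6725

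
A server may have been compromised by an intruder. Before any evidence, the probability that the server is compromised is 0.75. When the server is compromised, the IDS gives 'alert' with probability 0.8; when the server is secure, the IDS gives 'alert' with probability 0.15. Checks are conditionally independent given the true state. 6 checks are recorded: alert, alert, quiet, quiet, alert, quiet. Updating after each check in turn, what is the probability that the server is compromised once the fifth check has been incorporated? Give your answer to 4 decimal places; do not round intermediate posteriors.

0.9618

Apply Bayes' rule sequentially, carrying P(compromised) forward.
After 'alert': P(compromised) = 0.8·0.7500 / (0.8·0.7500 + 0.15·0.2500) ≈ 0.9412
After 'alert': P(compromised) = 0.8·0.9412 / (0.8·0.9412 + 0.15·0.0588) ≈ 0.9884
After 'quiet': P(compromised) = 0.2·0.9884 / (0.2·0.9884 + 0.85·0.0116) ≈ 0.9526
After 'quiet': P(compromised) = 0.2·0.9526 / (0.2·0.9526 + 0.85·0.0474) ≈ 0.8253
After 'alert': P(compromised) = 0.8·0.8253 / (0.8·0.8253 + 0.15·0.1747) ≈ 0.9618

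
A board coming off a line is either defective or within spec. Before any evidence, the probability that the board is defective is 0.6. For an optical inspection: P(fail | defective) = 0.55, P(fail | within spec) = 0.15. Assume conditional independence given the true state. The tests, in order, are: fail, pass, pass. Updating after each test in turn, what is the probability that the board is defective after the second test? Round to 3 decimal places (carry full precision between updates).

After 'fail': P(defective) = 0.55·0.6000 / (0.55·0.6000 + 0.15·0.4000) ≈ 0.8462
After 'pass': P(defective) = 0.45·0.8462 / (0.45·0.8462 + 0.85·0.1538) ≈ 0.7444

0.744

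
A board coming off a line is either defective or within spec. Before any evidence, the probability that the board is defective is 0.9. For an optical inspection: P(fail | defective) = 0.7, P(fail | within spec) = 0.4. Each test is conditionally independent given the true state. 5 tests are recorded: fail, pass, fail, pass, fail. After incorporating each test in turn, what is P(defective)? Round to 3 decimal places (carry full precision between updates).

0.923

After 'fail': P(defective) = 0.7·0.9000 / (0.7·0.9000 + 0.4·0.1000) ≈ 0.9403
After 'pass': P(defective) = 0.3·0.9403 / (0.3·0.9403 + 0.6·0.0597) ≈ 0.8873
After 'fail': P(defective) = 0.7·0.8873 / (0.7·0.8873 + 0.4·0.1127) ≈ 0.9323
After 'pass': P(defective) = 0.3·0.9323 / (0.3·0.9323 + 0.6·0.0677) ≈ 0.8733
After 'fail': P(defective) = 0.7·0.8733 / (0.7·0.8733 + 0.4·0.1267) ≈ 0.9234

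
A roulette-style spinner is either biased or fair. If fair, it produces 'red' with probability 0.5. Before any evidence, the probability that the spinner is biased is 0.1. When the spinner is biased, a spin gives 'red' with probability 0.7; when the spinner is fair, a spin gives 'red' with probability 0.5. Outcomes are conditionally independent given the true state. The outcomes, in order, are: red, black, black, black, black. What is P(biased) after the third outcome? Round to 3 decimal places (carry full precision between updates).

0.053

Each posterior becomes the prior for the next update.
After 'red': P(biased) = 0.7·0.1000 / (0.7·0.1000 + 0.5·0.9000) ≈ 0.1346
After 'black': P(biased) = 0.3·0.1346 / (0.3·0.1346 + 0.5·0.8654) ≈ 0.0854
After 'black': P(biased) = 0.3·0.0854 / (0.3·0.0854 + 0.5·0.9146) ≈ 0.0530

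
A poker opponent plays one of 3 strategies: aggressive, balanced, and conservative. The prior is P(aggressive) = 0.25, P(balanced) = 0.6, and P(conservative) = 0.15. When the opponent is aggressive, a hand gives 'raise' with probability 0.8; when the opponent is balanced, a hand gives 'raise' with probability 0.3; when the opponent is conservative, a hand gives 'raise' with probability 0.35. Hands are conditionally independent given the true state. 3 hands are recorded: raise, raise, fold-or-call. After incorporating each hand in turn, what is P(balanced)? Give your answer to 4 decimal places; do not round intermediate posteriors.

After 'raise': normaliser = 0.8·0.2500 + 0.3·0.6000 + 0.35·0.1500; P(aggressive) ≈ 0.4624, P(balanced) ≈ 0.4162, P(conservative) ≈ 0.1214
After 'raise': normaliser = 0.8·0.4624 + 0.3·0.4162 + 0.35·0.1214; P(aggressive) ≈ 0.6885, P(balanced) ≈ 0.2324, P(conservative) ≈ 0.0791
After 'fold-or-call': normaliser = 0.2·0.6885 + 0.7·0.2324 + 0.65·0.0791; P(aggressive) ≈ 0.3915, P(balanced) ≈ 0.4624, P(conservative) ≈ 0.1461

0.4624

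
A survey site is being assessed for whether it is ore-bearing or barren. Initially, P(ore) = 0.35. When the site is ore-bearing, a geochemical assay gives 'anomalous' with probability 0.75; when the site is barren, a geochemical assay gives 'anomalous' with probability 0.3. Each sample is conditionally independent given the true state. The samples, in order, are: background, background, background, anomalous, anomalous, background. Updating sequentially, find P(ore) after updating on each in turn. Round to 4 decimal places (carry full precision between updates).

0.0519

Each posterior becomes the prior for the next update.
After 'background': P(ore) = 0.25·0.3500 / (0.25·0.3500 + 0.7·0.6500) ≈ 0.1613
After 'background': P(ore) = 0.25·0.1613 / (0.25·0.1613 + 0.7·0.8387) ≈ 0.0643
After 'background': P(ore) = 0.25·0.0643 / (0.25·0.0643 + 0.7·0.9357) ≈ 0.0239
After 'anomalous': P(ore) = 0.75·0.0239 / (0.75·0.0239 + 0.3·0.9761) ≈ 0.0578
After 'anomalous': P(ore) = 0.75·0.0578 / (0.75·0.0578 + 0.3·0.9422) ≈ 0.1329
After 'background': P(ore) = 0.25·0.1329 / (0.25·0.1329 + 0.7·0.8671) ≈ 0.0519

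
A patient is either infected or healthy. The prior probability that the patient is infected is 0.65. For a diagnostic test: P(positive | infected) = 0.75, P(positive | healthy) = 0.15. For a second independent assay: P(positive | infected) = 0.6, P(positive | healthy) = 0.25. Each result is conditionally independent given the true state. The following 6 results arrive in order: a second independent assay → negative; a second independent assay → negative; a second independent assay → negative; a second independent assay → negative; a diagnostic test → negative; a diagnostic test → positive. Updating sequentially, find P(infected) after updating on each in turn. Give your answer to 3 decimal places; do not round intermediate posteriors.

After a second independent assay='negative': P(infected) = 0.4·0.6500 / (0.4·0.6500 + 0.75·0.3500) ≈ 0.4976
After a second independent assay='negative': P(infected) = 0.4·0.4976 / (0.4·0.4976 + 0.75·0.5024) ≈ 0.3457
After a second independent assay='negative': P(infected) = 0.4·0.3457 / (0.4·0.3457 + 0.75·0.6543) ≈ 0.2198
After a second independent assay='negative': P(infected) = 0.4·0.2198 / (0.4·0.2198 + 0.75·0.7802) ≈ 0.1306
After a diagnostic test='negative': P(infected) = 0.25·0.1306 / (0.25·0.1306 + 0.85·0.8694) ≈ 0.0423
After a diagnostic test='positive': P(infected) = 0.75·0.0423 / (0.75·0.0423 + 0.15·0.9577) ≈ 0.1810

0.181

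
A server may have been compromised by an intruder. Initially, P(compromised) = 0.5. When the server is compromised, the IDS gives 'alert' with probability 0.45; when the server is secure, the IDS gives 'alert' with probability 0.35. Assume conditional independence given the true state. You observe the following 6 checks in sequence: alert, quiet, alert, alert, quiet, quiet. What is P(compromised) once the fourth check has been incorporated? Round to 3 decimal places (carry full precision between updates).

Each posterior becomes the prior for the next update.
After 'alert': P(compromised) = 0.45·0.5000 / (0.45·0.5000 + 0.35·0.5000) ≈ 0.5625
After 'quiet': P(compromised) = 0.55·0.5625 / (0.55·0.5625 + 0.65·0.4375) ≈ 0.5211
After 'alert': P(compromised) = 0.45·0.5211 / (0.45·0.5211 + 0.35·0.4789) ≈ 0.5831
After 'alert': P(compromised) = 0.45·0.5831 / (0.45·0.5831 + 0.35·0.4169) ≈ 0.6427

0.643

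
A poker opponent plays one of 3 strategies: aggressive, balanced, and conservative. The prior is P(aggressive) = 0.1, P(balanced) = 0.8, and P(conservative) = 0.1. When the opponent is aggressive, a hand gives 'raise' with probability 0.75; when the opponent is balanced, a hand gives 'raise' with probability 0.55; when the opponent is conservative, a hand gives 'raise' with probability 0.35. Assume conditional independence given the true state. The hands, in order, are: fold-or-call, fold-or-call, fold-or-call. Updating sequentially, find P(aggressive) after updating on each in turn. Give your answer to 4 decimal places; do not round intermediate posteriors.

After 'fold-or-call': normaliser = 0.25·0.1000 + 0.45·0.8000 + 0.65·0.1000; P(aggressive) ≈ 0.0556, P(balanced) ≈ 0.8000, P(conservative) ≈ 0.1444
After 'fold-or-call': normaliser = 0.25·0.0556 + 0.45·0.8000 + 0.65·0.1444; P(aggressive) ≈ 0.0297, P(balanced) ≈ 0.7696, P(conservative) ≈ 0.2007
After 'fold-or-call': normaliser = 0.25·0.0297 + 0.45·0.7696 + 0.65·0.2007; P(aggressive) ≈ 0.0153, P(balanced) ≈ 0.7152, P(conservative) ≈ 0.2694

0.0153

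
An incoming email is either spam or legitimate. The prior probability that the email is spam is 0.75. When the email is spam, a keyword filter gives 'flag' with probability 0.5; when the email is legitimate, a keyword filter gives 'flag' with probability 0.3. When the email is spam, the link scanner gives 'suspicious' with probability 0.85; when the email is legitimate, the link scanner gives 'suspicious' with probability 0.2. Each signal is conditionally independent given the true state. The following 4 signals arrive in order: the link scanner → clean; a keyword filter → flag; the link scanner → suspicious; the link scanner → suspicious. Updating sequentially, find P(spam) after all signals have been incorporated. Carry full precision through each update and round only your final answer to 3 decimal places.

0.944

Apply Bayes' rule sequentially, carrying P(spam) forward.
After the link scanner='clean': P(spam) = 0.15·0.7500 / (0.15·0.7500 + 0.8·0.2500) ≈ 0.3600
After a keyword filter='flag': P(spam) = 0.5·0.3600 / (0.5·0.3600 + 0.3·0.6400) ≈ 0.4839
After the link scanner='suspicious': P(spam) = 0.85·0.4839 / (0.85·0.4839 + 0.2·0.5161) ≈ 0.7994
After the link scanner='suspicious': P(spam) = 0.85·0.7994 / (0.85·0.7994 + 0.2·0.2006) ≈ 0.9442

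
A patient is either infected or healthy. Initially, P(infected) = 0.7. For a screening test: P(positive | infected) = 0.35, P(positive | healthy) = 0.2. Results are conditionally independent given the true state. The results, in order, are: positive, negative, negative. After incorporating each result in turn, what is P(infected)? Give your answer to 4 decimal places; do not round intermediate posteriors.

0.7294

Apply Bayes' rule sequentially, carrying P(infected) forward.
After 'positive': P(infected) = 0.35·0.7000 / (0.35·0.7000 + 0.2·0.3000) ≈ 0.8033
After 'negative': P(infected) = 0.65·0.8033 / (0.65·0.8033 + 0.8·0.1967) ≈ 0.7684
After 'negative': P(infected) = 0.65·0.7684 / (0.65·0.7684 + 0.8·0.2316) ≈ 0.7294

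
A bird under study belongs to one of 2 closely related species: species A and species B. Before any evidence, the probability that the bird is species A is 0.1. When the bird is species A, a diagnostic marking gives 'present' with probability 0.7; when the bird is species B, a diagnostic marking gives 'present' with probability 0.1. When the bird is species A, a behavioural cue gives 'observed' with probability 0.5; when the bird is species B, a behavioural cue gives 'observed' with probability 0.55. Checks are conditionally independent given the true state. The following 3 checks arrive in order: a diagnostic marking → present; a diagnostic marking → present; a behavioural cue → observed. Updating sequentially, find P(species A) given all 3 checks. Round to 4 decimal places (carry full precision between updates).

0.8319

After a diagnostic marking='present': P(species A) = 0.7·0.1000 / (0.7·0.1000 + 0.1·0.9000) ≈ 0.4375
After a diagnostic marking='present': P(species A) = 0.7·0.4375 / (0.7·0.4375 + 0.1·0.5625) ≈ 0.8448
After a behavioural cue='observed': P(species A) = 0.5·0.8448 / (0.5·0.8448 + 0.55·0.1552) ≈ 0.8319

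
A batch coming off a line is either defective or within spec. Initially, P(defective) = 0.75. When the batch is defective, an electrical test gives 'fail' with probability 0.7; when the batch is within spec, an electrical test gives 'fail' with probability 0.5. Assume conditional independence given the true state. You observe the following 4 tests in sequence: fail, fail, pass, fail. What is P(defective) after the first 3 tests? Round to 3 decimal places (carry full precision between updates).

After 'fail': P(defective) = 0.7·0.7500 / (0.7·0.7500 + 0.5·0.2500) ≈ 0.8077
After 'fail': P(defective) = 0.7·0.8077 / (0.7·0.8077 + 0.5·0.1923) ≈ 0.8547
After 'pass': P(defective) = 0.3·0.8547 / (0.3·0.8547 + 0.5·0.1453) ≈ 0.7792

0.779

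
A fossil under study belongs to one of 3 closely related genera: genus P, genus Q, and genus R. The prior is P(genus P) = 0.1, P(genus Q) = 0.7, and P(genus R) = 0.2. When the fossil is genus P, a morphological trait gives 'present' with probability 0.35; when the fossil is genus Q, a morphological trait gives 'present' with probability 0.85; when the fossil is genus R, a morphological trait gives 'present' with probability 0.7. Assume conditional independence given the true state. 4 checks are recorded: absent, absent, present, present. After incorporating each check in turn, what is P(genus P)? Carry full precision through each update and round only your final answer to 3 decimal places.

After 'absent': normaliser = 0.65·0.1000 + 0.15·0.7000 + 0.3·0.2000; P(genus P) ≈ 0.2826, P(genus Q) ≈ 0.4565, P(genus R) ≈ 0.2609
After 'absent': normaliser = 0.65·0.2826 + 0.15·0.4565 + 0.3·0.2609; P(genus P) ≈ 0.5559, P(genus Q) ≈ 0.2072, P(genus R) ≈ 0.2368
After 'present': normaliser = 0.35·0.5559 + 0.85·0.2072 + 0.7·0.2368; P(genus P) ≈ 0.3627, P(genus Q) ≈ 0.3283, P(genus R) ≈ 0.3090
After 'present': normaliser = 0.35·0.3627 + 0.85·0.3283 + 0.7·0.3090; P(genus P) ≈ 0.2040, P(genus Q) ≈ 0.4484, P(genus R) ≈ 0.3476

0.204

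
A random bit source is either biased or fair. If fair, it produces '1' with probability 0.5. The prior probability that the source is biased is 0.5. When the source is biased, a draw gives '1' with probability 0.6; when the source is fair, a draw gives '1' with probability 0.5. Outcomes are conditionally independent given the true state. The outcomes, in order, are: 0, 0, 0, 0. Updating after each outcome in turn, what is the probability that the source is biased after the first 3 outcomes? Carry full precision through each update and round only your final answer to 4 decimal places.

After '0': P(biased) = 0.4·0.5000 / (0.4·0.5000 + 0.5·0.5000) ≈ 0.4444
After '0': P(biased) = 0.4·0.4444 / (0.4·0.4444 + 0.5·0.5556) ≈ 0.3902
After '0': P(biased) = 0.4·0.3902 / (0.4·0.3902 + 0.5·0.6098) ≈ 0.3386

0.3386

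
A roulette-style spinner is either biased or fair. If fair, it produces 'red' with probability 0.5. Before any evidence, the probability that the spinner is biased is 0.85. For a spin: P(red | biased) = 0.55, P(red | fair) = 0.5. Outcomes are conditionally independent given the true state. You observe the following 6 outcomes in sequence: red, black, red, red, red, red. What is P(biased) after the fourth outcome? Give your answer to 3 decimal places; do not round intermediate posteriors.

After 'red': P(biased) = 0.55·0.8500 / (0.55·0.8500 + 0.5·0.1500) ≈ 0.8618
After 'black': P(biased) = 0.45·0.8618 / (0.45·0.8618 + 0.5·0.1382) ≈ 0.8487
After 'red': P(biased) = 0.55·0.8487 / (0.55·0.8487 + 0.5·0.1513) ≈ 0.8605
After 'red': P(biased) = 0.55·0.8605 / (0.55·0.8605 + 0.5·0.1395) ≈ 0.8716

0.872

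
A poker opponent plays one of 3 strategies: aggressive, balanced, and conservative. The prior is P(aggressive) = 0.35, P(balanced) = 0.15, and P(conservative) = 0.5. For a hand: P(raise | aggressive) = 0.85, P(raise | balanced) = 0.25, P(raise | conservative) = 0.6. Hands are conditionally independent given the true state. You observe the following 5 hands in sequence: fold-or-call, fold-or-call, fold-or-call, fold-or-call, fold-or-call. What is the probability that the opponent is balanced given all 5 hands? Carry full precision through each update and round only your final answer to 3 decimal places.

After 'fold-or-call': normaliser = 0.15·0.3500 + 0.75·0.1500 + 0.4·0.5000; P(aggressive) ≈ 0.1438, P(balanced) ≈ 0.3082, P(conservative) ≈ 0.5479
After 'fold-or-call': normaliser = 0.15·0.1438 + 0.75·0.3082 + 0.4·0.5479; P(aggressive) ≈ 0.0457, P(balanced) ≈ 0.4898, P(conservative) ≈ 0.4644
After 'fold-or-call': normaliser = 0.15·0.0457 + 0.75·0.4898 + 0.4·0.4644; P(aggressive) ≈ 0.0122, P(balanced) ≈ 0.6560, P(conservative) ≈ 0.3317
After 'fold-or-call': normaliser = 0.15·0.0122 + 0.75·0.6560 + 0.4·0.3317; P(aggressive) ≈ 0.0029, P(balanced) ≈ 0.7853, P(conservative) ≈ 0.2118
After 'fold-or-call': normaliser = 0.15·0.0029 + 0.75·0.7853 + 0.4·0.2118; P(aggressive) ≈ 0.0007, P(balanced) ≈ 0.8737, P(conservative) ≈ 0.1257

0.874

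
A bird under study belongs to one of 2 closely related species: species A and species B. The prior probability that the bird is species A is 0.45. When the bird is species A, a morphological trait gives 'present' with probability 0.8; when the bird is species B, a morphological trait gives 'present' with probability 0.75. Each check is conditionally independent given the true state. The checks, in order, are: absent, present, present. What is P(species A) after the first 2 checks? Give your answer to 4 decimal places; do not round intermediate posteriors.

0.4111

Apply Bayes' rule sequentially, carrying P(species A) forward.
After 'absent': P(species A) = 0.2·0.4500 / (0.2·0.4500 + 0.25·0.5500) ≈ 0.3956
After 'present': P(species A) = 0.8·0.3956 / (0.8·0.3956 + 0.75·0.6044) ≈ 0.4111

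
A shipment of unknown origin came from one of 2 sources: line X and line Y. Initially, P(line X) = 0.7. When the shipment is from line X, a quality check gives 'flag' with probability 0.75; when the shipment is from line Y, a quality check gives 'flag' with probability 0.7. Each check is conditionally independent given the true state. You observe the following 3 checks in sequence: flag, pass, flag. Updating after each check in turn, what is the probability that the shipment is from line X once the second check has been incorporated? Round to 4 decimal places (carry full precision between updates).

0.6757

After 'flag': P(line X) = 0.75·0.7000 / (0.75·0.7000 + 0.7·0.3000) ≈ 0.7143
After 'pass': P(line X) = 0.25·0.7143 / (0.25·0.7143 + 0.3·0.2857) ≈ 0.6757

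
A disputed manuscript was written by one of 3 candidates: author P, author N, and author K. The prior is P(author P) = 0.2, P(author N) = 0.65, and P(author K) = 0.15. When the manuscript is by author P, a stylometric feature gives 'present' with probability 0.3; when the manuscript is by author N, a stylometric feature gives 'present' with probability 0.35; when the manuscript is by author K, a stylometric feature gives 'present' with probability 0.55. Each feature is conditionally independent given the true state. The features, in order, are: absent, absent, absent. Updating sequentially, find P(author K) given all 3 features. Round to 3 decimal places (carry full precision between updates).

After 'absent': normaliser = 0.7·0.2000 + 0.65·0.6500 + 0.45·0.1500; P(author P) ≈ 0.2222, P(author N) ≈ 0.6706, P(author K) ≈ 0.1071
After 'absent': normaliser = 0.7·0.2222 + 0.65·0.6706 + 0.45·0.1071; P(author P) ≈ 0.2432, P(author N) ≈ 0.6815, P(author K) ≈ 0.0754
After 'absent': normaliser = 0.7·0.2432 + 0.65·0.6815 + 0.45·0.0754; P(author P) ≈ 0.2631, P(author N) ≈ 0.6845, P(author K) ≈ 0.0524

0.052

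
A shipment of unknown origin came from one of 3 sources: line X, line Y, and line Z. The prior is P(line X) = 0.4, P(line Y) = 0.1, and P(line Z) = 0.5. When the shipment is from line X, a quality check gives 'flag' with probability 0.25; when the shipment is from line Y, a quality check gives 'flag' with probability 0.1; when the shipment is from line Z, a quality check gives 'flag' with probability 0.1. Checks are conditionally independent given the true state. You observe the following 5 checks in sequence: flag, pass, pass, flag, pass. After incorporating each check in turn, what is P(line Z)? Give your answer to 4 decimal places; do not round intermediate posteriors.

After 'flag': normaliser = 0.25·0.4000 + 0.1·0.1000 + 0.1·0.5000; P(line X) ≈ 0.6250, P(line Y) ≈ 0.0625, P(line Z) ≈ 0.3125
After 'pass': normaliser = 0.75·0.6250 + 0.9·0.0625 + 0.9·0.3125; P(line X) ≈ 0.5814, P(line Y) ≈ 0.0698, P(line Z) ≈ 0.3488
After 'pass': normaliser = 0.75·0.5814 + 0.9·0.0698 + 0.9·0.3488; P(line X) ≈ 0.5365, P(line Y) ≈ 0.0773, P(line Z) ≈ 0.3863
After 'flag': normaliser = 0.25·0.5365 + 0.1·0.0773 + 0.1·0.3863; P(line X) ≈ 0.7432, P(line Y) ≈ 0.0428, P(line Z) ≈ 0.2140
After 'pass': normaliser = 0.75·0.7432 + 0.9·0.0428 + 0.9·0.2140; P(line X) ≈ 0.7069, P(line Y) ≈ 0.0489, P(line Z) ≈ 0.2443

0.2443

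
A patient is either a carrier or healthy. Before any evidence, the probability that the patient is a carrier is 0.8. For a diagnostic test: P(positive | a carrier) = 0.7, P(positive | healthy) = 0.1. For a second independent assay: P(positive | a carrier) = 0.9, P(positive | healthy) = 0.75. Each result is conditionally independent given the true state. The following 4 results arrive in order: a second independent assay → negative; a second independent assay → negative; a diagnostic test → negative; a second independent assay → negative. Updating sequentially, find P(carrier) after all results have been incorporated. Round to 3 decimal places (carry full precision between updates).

After a second independent assay='negative': P(carrier) = 0.1·0.8000 / (0.1·0.8000 + 0.25·0.2000) ≈ 0.6154
After a second independent assay='negative': P(carrier) = 0.1·0.6154 / (0.1·0.6154 + 0.25·0.3846) ≈ 0.3902
After a diagnostic test='negative': P(carrier) = 0.3·0.3902 / (0.3·0.3902 + 0.9·0.6098) ≈ 0.1758
After a second independent assay='negative': P(carrier) = 0.1·0.1758 / (0.1·0.1758 + 0.25·0.8242) ≈ 0.0786

0.079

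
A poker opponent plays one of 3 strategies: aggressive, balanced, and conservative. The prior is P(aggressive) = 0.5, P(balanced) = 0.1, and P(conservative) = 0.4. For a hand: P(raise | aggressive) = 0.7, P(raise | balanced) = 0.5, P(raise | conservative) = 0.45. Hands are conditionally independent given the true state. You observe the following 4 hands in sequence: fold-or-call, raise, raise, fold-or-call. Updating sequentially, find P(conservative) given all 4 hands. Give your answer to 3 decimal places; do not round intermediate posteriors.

0.464

After 'fold-or-call': normaliser = 0.3·0.5000 + 0.5·0.1000 + 0.55·0.4000; P(aggressive) ≈ 0.3571, P(balanced) ≈ 0.1190, P(conservative) ≈ 0.5238
After 'raise': normaliser = 0.7·0.3571 + 0.5·0.1190 + 0.45·0.5238; P(aggressive) ≈ 0.4585, P(balanced) ≈ 0.1092, P(conservative) ≈ 0.4323
After 'raise': normaliser = 0.7·0.4585 + 0.5·0.1092 + 0.45·0.4323; P(aggressive) ≈ 0.5630, P(balanced) ≈ 0.0957, P(conservative) ≈ 0.3412
After 'fold-or-call': normaliser = 0.3·0.5630 + 0.5·0.0957 + 0.55·0.3412; P(aggressive) ≈ 0.4176, P(balanced) ≈ 0.1184, P(conservative) ≈ 0.4640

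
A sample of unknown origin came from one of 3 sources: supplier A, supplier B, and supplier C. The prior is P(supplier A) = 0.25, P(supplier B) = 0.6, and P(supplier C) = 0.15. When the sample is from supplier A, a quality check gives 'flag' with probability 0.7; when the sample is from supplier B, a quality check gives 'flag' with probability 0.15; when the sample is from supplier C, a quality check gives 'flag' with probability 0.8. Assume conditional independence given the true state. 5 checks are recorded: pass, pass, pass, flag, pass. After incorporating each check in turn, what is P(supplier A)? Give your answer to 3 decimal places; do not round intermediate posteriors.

0.029

After 'pass': normaliser = 0.3·0.2500 + 0.85·0.6000 + 0.2·0.1500; P(supplier A) ≈ 0.1220, P(supplier B) ≈ 0.8293, P(supplier C) ≈ 0.0488
After 'pass': normaliser = 0.3·0.1220 + 0.85·0.8293 + 0.2·0.0488; P(supplier A) ≈ 0.0487, P(supplier B) ≈ 0.9383, P(supplier C) ≈ 0.0130
After 'pass': normaliser = 0.3·0.0487 + 0.85·0.9383 + 0.2·0.0130; P(supplier A) ≈ 0.0179, P(supplier B) ≈ 0.9789, P(supplier C) ≈ 0.0032
After 'flag': normaliser = 0.7·0.0179 + 0.15·0.9789 + 0.8·0.0032; P(supplier A) ≈ 0.0775, P(supplier B) ≈ 0.9067, P(supplier C) ≈ 0.0157
After 'pass': normaliser = 0.3·0.0775 + 0.85·0.9067 + 0.2·0.0157; P(supplier A) ≈ 0.0292, P(supplier B) ≈ 0.9669, P(supplier C) ≈ 0.0040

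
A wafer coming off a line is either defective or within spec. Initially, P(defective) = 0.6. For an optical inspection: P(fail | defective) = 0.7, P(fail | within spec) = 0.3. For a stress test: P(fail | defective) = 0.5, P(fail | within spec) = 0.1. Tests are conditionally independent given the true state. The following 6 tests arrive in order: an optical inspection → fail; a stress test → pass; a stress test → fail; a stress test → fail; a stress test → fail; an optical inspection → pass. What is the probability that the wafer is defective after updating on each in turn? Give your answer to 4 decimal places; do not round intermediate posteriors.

After an optical inspection='fail': P(defective) = 0.7·0.6000 / (0.7·0.6000 + 0.3·0.4000) ≈ 0.7778
After a stress test='pass': P(defective) = 0.5·0.7778 / (0.5·0.7778 + 0.9·0.2222) ≈ 0.6604
After a stress test='fail': P(defective) = 0.5·0.6604 / (0.5·0.6604 + 0.1·0.3396) ≈ 0.9067
After a stress test='fail': P(defective) = 0.5·0.9067 / (0.5·0.9067 + 0.1·0.0933) ≈ 0.9798
After a stress test='fail': P(defective) = 0.5·0.9798 / (0.5·0.9798 + 0.1·0.0202) ≈ 0.9959
After an optical inspection='pass': P(defective) = 0.3·0.9959 / (0.3·0.9959 + 0.7·0.0041) ≈ 0.9905

0.9905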